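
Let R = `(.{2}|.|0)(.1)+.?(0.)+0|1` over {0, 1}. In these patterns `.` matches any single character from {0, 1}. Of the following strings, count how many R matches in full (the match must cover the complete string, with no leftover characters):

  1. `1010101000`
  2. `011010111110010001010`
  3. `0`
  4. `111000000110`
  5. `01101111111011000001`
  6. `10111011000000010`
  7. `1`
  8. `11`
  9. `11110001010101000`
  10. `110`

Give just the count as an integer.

5

1 → match
2 → match
3 → no match
4 → no match
5 → no match
6 → match
7 → match
8 → no match
9 → match
10 → no match
Total matched: 5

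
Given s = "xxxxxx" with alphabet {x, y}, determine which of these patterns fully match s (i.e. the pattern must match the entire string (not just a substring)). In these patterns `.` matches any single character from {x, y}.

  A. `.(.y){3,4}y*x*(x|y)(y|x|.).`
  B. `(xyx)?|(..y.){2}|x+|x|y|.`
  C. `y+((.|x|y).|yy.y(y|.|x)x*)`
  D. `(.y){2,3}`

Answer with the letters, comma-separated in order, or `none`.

A → no match
B → match
C → no match — must start with "y"
D → no match — must end with "y"

B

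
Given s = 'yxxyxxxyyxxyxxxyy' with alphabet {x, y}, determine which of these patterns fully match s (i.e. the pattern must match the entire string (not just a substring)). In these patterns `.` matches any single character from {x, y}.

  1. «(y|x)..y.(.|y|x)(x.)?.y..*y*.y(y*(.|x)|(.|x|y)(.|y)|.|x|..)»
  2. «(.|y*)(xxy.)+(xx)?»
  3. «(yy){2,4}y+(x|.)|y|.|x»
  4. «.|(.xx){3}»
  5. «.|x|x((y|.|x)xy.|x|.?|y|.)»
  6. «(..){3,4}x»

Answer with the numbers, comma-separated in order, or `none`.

1 → match
2 → match
3 → no match
4 → no match
5 → no match
6 → no match — must end with 'x'

1, 2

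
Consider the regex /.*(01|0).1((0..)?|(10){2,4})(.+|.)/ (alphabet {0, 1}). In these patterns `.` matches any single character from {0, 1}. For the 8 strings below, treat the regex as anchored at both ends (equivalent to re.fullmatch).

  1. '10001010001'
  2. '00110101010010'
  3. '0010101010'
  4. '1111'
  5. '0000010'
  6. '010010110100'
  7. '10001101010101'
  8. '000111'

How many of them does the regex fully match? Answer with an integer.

1. '10001010001' → match
2 → match
3. '0010101010' → match
4. '1111' → no match
5. '0000010' → match
6. '010010110100' → match
7 → match
8. '000111' → match
Total matched: 7

7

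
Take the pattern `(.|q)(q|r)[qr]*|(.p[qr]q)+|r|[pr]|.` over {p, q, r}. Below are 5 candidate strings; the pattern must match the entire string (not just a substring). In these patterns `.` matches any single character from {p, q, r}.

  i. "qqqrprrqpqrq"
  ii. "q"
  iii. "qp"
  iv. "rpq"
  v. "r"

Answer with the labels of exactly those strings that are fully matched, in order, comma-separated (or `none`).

ii, v

i → no match
ii → match
iii → no match
iv → no match
v → match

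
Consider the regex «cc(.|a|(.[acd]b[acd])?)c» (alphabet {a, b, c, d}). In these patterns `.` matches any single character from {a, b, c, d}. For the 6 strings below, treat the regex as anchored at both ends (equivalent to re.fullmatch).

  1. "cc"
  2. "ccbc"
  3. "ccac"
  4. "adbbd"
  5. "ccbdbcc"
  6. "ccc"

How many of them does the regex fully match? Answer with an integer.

4

1 → no match
2 → match
3 → match
4 → no match — must start with "cc"
5 → match
6 → match
Total matched: 4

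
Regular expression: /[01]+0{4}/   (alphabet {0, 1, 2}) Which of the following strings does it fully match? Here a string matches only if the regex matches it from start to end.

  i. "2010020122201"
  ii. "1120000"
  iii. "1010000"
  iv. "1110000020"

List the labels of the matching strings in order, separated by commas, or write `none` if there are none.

iii

i → no match — must end with "0"
ii. "1120000" → no match
iii. "1010000" → match
iv. "1110000020" → no match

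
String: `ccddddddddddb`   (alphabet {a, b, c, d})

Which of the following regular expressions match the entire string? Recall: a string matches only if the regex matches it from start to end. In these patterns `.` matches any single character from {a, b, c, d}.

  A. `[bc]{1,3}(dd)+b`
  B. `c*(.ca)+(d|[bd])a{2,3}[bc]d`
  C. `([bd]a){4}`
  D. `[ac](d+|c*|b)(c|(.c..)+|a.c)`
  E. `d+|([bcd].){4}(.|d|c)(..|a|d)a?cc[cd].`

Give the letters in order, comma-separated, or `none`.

A → match
B → no match — must end with `d`
C → no match — must end with `a`
D → no match
E → no match

A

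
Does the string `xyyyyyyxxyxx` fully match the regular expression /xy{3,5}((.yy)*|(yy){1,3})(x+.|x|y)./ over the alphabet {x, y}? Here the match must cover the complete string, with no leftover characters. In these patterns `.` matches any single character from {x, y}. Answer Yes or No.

No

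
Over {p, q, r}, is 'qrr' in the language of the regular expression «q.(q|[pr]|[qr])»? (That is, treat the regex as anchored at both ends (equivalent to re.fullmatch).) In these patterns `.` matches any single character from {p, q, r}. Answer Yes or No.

Yes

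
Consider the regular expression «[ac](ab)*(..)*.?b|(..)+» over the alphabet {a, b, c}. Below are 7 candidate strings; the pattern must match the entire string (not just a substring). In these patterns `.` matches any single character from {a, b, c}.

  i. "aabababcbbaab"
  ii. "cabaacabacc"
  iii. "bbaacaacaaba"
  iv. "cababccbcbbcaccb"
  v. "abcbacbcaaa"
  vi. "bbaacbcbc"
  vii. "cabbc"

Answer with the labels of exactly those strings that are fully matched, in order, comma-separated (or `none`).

i, iii, iv

i → match
ii → no match
iii → match
iv → match
v → no match
vi → no match
vii → no match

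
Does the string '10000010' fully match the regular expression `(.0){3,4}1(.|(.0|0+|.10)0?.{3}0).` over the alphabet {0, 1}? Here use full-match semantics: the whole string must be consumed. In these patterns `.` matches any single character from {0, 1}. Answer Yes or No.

No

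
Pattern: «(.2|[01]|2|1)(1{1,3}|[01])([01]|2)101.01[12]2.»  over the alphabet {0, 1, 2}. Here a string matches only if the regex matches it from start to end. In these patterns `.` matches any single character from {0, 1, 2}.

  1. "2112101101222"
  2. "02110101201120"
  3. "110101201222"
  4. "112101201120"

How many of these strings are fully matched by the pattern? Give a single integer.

1 → match
2 → match
3 → match
4 → match
Total matched: 4

4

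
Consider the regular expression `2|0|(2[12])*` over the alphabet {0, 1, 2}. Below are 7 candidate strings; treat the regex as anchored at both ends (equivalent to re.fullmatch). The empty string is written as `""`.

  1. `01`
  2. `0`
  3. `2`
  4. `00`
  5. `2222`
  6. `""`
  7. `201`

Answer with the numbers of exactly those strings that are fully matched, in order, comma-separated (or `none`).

2, 3, 5, 6

1 → no match
2 → match
3 → match
4 → no match
5 → match
6 → match
7 → no match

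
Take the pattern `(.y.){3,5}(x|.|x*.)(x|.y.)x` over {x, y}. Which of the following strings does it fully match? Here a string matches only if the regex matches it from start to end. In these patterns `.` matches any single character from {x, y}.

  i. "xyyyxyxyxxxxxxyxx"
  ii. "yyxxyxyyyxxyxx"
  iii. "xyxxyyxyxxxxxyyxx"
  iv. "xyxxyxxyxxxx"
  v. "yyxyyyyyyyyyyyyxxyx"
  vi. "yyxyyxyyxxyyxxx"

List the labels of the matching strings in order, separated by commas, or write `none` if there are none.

i → no match
ii → match
iii → match
iv → match
v → no match
vi → match

ii, iii, iv, vi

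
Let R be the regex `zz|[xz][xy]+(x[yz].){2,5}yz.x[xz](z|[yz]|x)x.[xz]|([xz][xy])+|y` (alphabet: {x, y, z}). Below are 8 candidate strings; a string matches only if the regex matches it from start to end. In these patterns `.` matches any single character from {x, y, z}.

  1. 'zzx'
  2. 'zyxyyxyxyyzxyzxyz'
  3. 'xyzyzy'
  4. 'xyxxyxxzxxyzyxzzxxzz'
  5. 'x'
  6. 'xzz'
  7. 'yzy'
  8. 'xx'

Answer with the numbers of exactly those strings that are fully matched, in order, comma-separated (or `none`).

3, 8

1 → no match
2 → no match
3 → match
4 → no match
5 → no match
6 → no match
7 → no match
8 → match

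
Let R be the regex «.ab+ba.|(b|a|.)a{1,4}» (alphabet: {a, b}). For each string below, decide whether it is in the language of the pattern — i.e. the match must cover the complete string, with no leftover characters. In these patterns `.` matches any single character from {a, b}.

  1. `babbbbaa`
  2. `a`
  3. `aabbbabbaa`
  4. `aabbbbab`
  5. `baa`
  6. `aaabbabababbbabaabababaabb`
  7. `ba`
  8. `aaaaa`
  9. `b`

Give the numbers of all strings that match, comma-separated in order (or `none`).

1, 4, 5, 7, 8

1 → match
2 → no match
3 → no match
4 → match
5 → match
6 → no match
7 → match
8 → match
9 → no match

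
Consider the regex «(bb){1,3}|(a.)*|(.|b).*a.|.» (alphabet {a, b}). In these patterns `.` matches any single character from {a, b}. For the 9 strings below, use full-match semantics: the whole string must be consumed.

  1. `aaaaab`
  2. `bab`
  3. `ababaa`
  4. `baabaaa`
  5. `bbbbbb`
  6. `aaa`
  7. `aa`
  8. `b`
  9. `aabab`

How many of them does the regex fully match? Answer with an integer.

1 → match
2 → match
3 → match
4 → match
5 → match
6 → match
7 → match
8 → match
9 → match
Total matched: 9

9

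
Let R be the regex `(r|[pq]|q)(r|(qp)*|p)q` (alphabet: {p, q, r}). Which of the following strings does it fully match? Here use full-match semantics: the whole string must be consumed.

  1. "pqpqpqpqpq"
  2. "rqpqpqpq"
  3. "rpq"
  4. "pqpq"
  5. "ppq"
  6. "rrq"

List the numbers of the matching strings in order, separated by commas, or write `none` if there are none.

1. "pqpqpqpqpq" → match
2. "rqpqpqpq" → match
3. "rpq" → match
4. "pqpq" → match
5. "ppq" → match
6. "rrq" → match

1, 2, 3, 4, 5, 6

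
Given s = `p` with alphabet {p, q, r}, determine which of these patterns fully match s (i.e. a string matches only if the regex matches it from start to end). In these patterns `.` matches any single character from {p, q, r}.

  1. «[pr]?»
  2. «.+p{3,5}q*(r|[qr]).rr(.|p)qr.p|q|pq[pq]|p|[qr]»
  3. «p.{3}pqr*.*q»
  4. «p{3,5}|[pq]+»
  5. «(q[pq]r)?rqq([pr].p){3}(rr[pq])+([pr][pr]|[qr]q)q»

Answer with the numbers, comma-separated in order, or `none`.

1, 2, 4

1 → match
2 → match
3 → no match — must end with `q`
4 → match
5 → no match — must end with `q`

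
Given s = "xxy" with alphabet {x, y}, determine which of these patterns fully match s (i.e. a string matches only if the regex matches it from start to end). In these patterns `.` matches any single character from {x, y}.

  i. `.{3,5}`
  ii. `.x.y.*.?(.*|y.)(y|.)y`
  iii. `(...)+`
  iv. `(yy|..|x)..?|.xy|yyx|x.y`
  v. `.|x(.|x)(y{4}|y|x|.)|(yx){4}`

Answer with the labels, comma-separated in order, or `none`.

i → match
ii → no match
iii → match
iv → match
v → match

i, iii, iv, v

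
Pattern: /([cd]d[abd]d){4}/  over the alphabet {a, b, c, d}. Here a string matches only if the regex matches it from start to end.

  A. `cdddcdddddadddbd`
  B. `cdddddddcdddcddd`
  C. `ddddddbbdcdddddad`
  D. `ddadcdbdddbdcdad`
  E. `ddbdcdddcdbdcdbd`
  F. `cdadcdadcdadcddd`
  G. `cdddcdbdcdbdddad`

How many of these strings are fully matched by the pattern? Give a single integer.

6

A → match
B → match
C → no match
D → match
E → match
F → match
G → match
Total matched: 6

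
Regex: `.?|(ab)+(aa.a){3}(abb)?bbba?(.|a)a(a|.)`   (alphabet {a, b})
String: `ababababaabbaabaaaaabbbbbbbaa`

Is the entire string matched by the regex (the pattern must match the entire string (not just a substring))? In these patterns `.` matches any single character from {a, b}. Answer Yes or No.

No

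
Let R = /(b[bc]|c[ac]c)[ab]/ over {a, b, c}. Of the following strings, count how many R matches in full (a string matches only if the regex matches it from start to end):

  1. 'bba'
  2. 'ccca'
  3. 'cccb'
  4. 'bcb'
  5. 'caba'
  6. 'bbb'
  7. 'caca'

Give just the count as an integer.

1. 'bba' → match
2. 'ccca' → match
3. 'cccb' → match
4. 'bcb' → match
5. 'caba' → no match
6. 'bbb' → match
7. 'caca' → match
Total matched: 6

6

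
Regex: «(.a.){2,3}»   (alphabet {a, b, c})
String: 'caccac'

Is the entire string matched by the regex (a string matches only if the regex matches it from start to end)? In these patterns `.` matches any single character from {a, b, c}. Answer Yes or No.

Yes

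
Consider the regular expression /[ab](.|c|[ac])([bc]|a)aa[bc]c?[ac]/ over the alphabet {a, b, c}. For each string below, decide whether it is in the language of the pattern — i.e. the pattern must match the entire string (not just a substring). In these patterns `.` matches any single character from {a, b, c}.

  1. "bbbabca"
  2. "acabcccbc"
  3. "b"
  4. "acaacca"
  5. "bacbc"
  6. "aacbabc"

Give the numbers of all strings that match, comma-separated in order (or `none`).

none

1 → no match
2 → no match
3 → no match
4 → no match
5 → no match
6 → no match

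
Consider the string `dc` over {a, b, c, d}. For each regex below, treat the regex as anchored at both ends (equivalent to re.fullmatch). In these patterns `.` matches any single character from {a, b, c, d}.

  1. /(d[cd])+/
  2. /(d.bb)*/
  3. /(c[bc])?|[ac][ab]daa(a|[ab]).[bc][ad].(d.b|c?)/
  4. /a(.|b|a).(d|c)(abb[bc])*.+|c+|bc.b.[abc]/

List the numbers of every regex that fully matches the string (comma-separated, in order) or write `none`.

1 → match
2 → no match
3 → no match
4 → no match

1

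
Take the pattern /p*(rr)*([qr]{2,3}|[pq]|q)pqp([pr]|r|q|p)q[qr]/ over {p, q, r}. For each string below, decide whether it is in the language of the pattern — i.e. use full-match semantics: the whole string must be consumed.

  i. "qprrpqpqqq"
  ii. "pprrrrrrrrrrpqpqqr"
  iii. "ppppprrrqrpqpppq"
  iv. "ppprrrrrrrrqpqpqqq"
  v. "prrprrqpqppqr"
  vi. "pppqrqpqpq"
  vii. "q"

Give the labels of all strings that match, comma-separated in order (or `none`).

i → no match
ii → match
iii → no match
iv → match
v → no match
vi → no match
vii → no match

ii, iv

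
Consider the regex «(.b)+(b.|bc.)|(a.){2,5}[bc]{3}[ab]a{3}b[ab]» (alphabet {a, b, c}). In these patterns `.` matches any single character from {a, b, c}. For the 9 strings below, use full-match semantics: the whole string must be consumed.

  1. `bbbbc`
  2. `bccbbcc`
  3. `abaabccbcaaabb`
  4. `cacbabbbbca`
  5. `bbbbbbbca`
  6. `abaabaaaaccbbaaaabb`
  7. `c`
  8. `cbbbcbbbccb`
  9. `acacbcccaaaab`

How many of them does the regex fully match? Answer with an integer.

1

1. `bbbbc` → no match
2. `bccbbcc` → no match
3 → no match
4. `cacbabbbbca` → no match
5. `bbbbbbbca` → match
6 → no match
7. `c` → no match
8. `cbbbcbbbccb` → no match
9 → no match
Total matched: 1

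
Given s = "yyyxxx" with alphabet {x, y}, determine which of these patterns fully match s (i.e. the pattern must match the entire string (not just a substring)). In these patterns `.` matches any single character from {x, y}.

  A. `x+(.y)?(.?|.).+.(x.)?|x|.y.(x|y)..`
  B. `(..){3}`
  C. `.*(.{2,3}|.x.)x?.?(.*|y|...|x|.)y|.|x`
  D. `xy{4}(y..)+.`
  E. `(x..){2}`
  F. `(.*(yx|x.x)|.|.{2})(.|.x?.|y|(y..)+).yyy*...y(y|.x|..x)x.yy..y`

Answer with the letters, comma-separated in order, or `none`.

A → match
B → match
C → no match
D → no match — must start with "xy"
E → no match — must start with "x"
F → no match — must end with "y"

A, B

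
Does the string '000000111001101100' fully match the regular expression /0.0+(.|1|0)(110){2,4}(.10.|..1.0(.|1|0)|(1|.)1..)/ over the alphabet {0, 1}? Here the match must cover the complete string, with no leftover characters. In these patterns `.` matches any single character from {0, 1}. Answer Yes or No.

No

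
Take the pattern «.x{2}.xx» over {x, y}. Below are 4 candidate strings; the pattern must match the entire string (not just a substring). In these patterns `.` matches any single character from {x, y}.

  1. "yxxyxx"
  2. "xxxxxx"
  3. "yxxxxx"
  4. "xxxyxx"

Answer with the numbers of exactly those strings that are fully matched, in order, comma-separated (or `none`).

1 → match
2 → match
3 → match
4 → match

1, 2, 3, 4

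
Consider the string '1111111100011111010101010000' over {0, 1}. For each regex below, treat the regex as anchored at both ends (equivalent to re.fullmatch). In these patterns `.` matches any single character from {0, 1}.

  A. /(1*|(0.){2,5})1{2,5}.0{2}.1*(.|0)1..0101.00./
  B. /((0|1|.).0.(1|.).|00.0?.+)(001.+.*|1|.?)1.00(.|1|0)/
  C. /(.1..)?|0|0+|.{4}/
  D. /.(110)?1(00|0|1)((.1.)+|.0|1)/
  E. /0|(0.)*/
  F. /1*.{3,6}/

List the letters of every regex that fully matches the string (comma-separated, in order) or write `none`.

A

A → match
B → no match
C → no match
D → no match
E → no match
F → no match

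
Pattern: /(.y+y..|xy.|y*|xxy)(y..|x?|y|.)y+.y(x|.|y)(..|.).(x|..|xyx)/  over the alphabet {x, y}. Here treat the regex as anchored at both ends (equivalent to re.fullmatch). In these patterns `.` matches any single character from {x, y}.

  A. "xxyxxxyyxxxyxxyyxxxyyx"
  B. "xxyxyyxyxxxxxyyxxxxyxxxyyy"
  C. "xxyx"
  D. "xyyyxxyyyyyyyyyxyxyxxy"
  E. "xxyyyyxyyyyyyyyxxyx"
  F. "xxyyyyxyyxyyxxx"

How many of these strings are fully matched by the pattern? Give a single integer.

A → no match
B → no match
C → no match
D → match
E → no match
F → no match
Total matched: 1

1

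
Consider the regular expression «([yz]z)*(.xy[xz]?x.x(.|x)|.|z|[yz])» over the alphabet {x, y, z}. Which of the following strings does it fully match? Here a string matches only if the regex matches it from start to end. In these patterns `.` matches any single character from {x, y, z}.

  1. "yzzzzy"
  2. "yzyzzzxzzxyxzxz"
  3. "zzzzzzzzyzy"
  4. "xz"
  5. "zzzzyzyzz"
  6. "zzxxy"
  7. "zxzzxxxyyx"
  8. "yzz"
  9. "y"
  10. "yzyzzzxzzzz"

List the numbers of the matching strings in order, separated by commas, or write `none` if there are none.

1 → no match
2 → no match
3 → match
4 → no match
5 → match
6 → no match
7 → no match
8 → match
9 → match
10 → no match

3, 5, 8, 9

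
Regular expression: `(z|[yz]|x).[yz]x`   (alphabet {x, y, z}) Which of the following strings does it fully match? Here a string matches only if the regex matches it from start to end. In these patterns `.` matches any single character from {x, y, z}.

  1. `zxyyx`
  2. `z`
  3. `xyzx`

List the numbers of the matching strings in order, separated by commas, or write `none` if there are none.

3

1 → no match
2 → no match — must end with `x`
3 → match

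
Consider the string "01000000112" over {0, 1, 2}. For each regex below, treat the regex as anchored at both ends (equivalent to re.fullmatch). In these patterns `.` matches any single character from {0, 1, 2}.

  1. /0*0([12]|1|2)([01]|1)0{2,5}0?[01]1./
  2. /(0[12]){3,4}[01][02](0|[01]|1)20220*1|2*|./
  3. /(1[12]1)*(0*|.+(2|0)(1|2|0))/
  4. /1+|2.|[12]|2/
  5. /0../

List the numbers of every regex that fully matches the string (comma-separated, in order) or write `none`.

1 → match
2 → no match
3 → no match
4 → no match
5 → no match

1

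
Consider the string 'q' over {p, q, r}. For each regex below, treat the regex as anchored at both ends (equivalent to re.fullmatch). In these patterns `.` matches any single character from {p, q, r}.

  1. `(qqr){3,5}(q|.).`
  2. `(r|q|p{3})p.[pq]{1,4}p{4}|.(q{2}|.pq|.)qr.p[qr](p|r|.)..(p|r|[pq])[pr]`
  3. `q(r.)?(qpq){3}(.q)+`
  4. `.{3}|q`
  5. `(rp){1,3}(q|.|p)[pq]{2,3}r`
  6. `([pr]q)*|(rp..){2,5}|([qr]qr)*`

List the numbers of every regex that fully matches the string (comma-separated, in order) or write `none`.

1 → no match — must start with 'qqr'
2 → no match
3 → no match
4 → match
5 → no match — must start with 'rp'
6 → no match

4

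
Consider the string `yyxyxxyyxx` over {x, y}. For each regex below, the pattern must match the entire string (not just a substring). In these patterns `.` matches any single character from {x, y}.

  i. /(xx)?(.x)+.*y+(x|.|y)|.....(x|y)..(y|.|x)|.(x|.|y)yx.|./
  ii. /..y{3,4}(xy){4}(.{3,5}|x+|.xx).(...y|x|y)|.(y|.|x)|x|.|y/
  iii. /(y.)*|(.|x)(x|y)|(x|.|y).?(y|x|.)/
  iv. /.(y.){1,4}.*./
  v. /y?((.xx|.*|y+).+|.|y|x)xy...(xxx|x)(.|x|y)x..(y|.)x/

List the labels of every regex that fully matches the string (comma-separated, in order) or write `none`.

i → no match
ii → no match
iii → no match
iv → match
v → no match

iv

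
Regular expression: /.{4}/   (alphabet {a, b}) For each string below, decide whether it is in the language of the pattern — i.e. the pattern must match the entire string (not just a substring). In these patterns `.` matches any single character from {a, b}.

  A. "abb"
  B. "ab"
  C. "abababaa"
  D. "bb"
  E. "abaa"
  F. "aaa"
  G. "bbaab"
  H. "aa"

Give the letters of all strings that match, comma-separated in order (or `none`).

E

A → no match
B → no match
C → no match
D → no match
E → match
F → no match
G → no match
H → no match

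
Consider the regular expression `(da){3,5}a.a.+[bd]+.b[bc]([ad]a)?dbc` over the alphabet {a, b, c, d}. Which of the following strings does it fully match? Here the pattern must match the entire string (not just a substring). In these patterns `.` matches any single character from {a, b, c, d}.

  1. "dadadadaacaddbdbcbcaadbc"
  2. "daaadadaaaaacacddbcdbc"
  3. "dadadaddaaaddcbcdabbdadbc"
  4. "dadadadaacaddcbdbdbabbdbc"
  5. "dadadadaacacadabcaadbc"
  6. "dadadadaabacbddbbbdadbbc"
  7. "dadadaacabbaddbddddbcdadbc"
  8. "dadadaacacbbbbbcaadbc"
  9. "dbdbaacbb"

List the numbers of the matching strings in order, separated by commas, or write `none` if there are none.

1, 4, 5, 7, 8

1 → match
2 → no match
3 → no match
4 → match
5 → match
6 → no match — must end with "dbc"
7 → match
8 → match
9. "dbdbaacbb" → no match — must start with "da"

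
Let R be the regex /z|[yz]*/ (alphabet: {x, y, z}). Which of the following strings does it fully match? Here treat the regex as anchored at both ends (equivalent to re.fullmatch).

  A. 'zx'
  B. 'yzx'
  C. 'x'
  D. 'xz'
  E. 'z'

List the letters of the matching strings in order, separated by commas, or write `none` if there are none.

E

A → no match
B → no match
C → no match
D → no match
E → match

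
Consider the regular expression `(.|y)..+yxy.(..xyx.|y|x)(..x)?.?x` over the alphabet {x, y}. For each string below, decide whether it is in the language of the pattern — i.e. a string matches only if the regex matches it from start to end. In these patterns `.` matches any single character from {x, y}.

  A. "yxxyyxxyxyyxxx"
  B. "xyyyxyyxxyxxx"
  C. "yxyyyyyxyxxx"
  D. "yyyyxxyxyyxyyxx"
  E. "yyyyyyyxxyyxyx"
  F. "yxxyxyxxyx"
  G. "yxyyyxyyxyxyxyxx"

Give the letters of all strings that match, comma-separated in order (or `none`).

A → match
B → match
C → match
D → match
E → no match
F → match
G → match

A, B, C, D, F, G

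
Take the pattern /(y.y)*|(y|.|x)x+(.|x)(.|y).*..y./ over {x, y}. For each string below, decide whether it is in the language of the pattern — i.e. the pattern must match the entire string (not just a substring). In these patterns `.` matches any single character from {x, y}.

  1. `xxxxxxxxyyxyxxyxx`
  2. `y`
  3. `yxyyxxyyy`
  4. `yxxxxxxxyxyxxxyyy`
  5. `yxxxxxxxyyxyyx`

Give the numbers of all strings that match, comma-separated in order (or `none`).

1 → no match
2. `y` → no match
3. `yxyyxxyyy` → match
4 → match
5 → match

3, 4, 5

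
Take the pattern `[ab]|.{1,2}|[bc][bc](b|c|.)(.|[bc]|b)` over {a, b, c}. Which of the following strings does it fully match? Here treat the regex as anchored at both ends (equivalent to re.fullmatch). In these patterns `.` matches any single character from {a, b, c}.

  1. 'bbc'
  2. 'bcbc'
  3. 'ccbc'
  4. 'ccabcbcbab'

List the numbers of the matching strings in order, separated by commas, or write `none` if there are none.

2, 3

1. 'bbc' → no match
2. 'bcbc' → match
3. 'ccbc' → match
4. 'ccabcbcbab' → no match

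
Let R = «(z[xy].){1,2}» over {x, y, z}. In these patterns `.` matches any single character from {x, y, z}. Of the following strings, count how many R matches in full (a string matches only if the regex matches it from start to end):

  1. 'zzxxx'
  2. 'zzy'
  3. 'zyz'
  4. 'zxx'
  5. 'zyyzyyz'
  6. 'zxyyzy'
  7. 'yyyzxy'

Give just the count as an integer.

1 → no match
2 → no match
3 → match
4 → match
5 → no match
6 → no match
7 → no match — must start with 'z'
Total matched: 2

2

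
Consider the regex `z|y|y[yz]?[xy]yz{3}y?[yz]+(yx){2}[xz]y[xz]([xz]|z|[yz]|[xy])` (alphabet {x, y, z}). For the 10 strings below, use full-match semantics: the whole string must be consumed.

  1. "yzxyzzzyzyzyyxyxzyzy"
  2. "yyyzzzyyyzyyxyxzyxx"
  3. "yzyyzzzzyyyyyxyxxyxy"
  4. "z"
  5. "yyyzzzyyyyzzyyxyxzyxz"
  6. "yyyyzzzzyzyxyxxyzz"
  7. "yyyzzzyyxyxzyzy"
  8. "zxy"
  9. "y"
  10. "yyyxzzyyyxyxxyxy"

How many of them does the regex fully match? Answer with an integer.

1 → match
2 → match
3 → match
4 → match
5 → match
6 → match
7 → match
8 → no match
9 → match
10 → no match
Total matched: 8

8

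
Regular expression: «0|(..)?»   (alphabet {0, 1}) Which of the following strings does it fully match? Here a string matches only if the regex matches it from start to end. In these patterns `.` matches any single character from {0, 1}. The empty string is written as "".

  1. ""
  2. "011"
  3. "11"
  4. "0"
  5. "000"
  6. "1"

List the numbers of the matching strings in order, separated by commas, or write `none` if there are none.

1, 3, 4

1 → match
2 → no match
3 → match
4 → match
5 → no match
6 → no match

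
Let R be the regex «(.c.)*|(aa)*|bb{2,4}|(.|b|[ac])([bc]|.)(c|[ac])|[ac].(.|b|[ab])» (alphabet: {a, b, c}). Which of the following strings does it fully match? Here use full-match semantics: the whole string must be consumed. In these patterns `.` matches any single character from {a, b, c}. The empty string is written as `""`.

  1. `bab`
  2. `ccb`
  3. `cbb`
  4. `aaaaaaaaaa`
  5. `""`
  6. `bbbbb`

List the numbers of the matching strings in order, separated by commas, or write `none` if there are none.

2, 3, 4, 5, 6

1 → no match
2 → match
3 → match
4 → match
5 → match
6 → match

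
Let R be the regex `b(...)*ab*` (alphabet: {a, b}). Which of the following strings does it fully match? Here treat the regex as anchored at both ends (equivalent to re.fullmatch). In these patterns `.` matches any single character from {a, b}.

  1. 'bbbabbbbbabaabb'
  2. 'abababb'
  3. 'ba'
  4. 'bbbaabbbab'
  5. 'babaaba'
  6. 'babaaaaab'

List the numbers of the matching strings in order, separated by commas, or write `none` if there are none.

1 → no match
2. 'abababb' → no match — must start with 'b'
3. 'ba' → match
4. 'bbbaabbbab' → no match
5. 'babaaba' → no match
6. 'babaaaaab' → match

3, 6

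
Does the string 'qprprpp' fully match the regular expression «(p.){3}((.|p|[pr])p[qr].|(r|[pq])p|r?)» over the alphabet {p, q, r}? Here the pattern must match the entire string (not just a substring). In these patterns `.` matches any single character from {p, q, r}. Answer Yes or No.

Every match must start with 'p', but 'qprprpp' does not.

No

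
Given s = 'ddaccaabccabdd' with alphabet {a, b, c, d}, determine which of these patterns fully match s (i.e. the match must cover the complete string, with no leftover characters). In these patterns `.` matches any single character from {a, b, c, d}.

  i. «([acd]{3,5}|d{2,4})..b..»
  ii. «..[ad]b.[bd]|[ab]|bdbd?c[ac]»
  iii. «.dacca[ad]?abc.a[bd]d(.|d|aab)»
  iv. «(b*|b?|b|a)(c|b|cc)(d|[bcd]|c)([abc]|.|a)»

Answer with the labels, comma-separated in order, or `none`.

i → no match
ii → no match
iii → match
iv → no match

iii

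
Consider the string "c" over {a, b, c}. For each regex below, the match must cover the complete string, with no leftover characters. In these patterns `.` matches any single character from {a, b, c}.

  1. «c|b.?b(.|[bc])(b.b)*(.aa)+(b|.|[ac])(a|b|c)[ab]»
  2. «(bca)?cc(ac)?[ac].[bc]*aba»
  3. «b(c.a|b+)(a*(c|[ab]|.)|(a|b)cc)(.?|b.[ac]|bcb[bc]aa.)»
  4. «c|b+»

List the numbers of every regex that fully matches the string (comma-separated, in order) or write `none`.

1, 4

1 → match
2 → no match — must end with "aba"
3 → no match — must start with "b"
4 → match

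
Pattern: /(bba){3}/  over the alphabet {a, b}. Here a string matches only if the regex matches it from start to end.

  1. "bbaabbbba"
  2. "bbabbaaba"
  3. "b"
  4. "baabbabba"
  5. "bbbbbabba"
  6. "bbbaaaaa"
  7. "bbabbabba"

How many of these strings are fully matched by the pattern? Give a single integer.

1. "bbaabbbba" → no match
2. "bbabbaaba" → no match — must end with "bba"
3. "b" → no match — must start with "bba"
4. "baabbabba" → no match — must start with "bba"
5. "bbbbbabba" → no match — must start with "bba"
6. "bbbaaaaa" → no match — must start with "bba"
7. "bbabbabba" → match
Total matched: 1

1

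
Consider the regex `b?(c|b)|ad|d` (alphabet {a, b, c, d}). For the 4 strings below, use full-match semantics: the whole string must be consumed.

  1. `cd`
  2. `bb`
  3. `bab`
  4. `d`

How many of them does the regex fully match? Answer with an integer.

2

1 → no match
2 → match
3 → no match
4 → match
Total matched: 2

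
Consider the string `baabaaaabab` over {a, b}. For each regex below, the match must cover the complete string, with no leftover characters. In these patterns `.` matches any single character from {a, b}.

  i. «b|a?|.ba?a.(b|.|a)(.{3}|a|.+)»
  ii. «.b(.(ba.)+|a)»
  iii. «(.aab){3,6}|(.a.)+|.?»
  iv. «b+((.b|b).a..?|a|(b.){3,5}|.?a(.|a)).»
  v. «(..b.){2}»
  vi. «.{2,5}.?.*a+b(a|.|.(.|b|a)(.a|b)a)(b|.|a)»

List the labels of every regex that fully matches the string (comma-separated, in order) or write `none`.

vi

i → no match
ii → no match
iii → no match
iv → no match
v → no match
vi → match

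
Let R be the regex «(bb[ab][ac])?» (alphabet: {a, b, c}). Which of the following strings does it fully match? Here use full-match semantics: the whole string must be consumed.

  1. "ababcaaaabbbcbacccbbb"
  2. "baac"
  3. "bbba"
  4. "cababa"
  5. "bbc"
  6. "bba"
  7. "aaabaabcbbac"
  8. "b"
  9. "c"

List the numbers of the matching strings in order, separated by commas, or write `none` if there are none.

3

1 → no match
2 → no match
3 → match
4 → no match
5 → no match
6 → no match
7 → no match
8 → no match
9 → no match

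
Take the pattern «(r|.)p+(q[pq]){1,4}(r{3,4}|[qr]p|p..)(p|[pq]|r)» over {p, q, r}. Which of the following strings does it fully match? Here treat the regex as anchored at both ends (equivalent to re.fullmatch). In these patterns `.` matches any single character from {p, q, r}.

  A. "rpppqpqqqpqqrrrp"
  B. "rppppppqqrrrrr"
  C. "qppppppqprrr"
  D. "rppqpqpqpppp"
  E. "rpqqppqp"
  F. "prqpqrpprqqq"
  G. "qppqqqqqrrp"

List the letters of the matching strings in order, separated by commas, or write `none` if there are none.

A, B, E

A → match
B → match
C → no match
D → no match
E → match
F → no match
G → no match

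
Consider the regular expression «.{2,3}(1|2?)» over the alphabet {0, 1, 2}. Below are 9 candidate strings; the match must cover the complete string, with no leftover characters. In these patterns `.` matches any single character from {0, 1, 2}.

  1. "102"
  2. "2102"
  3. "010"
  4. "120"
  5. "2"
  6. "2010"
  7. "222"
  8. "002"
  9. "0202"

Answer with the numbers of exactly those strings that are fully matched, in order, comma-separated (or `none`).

1. "102" → match
2. "2102" → match
3. "010" → match
4. "120" → match
5. "2" → no match
6. "2010" → no match
7. "222" → match
8. "002" → match
9. "0202" → match

1, 2, 3, 4, 7, 8, 9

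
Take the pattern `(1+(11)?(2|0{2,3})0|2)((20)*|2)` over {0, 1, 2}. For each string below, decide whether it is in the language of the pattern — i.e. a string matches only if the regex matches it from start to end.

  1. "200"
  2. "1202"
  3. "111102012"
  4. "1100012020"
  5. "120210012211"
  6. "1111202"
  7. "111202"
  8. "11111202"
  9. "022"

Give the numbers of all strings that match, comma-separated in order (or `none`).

1 → no match
2 → match
3 → no match
4 → no match
5 → no match
6 → match
7 → match
8 → match
9 → no match

2, 6, 7, 8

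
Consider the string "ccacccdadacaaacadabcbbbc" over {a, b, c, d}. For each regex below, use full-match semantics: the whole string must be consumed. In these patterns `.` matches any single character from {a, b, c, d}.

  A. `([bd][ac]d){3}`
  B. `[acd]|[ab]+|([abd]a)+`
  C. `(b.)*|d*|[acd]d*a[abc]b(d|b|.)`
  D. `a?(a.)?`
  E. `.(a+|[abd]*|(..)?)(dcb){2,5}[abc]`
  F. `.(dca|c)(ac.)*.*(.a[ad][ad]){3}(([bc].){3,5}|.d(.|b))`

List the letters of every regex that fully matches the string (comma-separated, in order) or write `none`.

F

A → no match — must end with "d"
B → no match
C → no match
D → no match
E → no match
F → match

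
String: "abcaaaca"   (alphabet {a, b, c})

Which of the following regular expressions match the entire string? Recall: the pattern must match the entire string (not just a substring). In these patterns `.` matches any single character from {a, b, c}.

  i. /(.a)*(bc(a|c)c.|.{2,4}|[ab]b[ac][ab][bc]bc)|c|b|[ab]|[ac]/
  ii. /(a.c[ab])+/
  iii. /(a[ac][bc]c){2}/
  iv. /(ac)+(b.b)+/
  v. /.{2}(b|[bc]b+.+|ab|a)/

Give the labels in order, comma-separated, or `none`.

i → no match
ii → match
iii → no match — must end with "c"
iv → no match — must start with "ac"
v → no match

ii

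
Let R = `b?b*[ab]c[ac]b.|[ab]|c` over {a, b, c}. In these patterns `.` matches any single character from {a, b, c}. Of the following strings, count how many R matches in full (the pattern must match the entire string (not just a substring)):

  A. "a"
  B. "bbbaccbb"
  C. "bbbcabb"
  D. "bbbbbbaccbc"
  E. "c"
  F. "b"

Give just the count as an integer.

A → match
B → match
C → match
D → match
E → match
F → match
Total matched: 6

6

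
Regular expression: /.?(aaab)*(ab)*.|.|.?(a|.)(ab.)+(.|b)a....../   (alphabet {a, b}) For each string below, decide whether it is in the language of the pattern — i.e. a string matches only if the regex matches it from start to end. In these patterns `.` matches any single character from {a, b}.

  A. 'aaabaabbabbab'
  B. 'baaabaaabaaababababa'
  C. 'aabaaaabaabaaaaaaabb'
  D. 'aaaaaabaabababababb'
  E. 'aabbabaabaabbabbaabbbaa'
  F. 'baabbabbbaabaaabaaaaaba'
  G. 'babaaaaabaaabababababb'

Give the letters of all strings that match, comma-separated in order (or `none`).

A → no match
B → match
C → no match
D → no match
E → no match
F → no match
G → no match

B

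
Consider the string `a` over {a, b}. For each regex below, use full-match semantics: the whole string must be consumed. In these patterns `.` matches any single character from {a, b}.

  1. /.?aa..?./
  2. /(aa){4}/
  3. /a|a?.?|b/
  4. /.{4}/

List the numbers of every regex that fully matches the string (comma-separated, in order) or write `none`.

1 → no match
2 → no match — must start with `aa`
3 → match
4 → no match

3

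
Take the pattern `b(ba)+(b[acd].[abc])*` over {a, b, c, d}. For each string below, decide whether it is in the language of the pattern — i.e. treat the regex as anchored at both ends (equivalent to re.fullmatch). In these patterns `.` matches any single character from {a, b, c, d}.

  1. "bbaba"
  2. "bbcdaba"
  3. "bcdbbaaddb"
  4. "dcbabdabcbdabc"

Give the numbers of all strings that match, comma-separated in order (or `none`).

1. "bbaba" → match
2. "bbcdaba" → no match — must start with "bba"
3. "bcdbbaaddb" → no match — must start with "bba"
4 → no match — must start with "bba"

1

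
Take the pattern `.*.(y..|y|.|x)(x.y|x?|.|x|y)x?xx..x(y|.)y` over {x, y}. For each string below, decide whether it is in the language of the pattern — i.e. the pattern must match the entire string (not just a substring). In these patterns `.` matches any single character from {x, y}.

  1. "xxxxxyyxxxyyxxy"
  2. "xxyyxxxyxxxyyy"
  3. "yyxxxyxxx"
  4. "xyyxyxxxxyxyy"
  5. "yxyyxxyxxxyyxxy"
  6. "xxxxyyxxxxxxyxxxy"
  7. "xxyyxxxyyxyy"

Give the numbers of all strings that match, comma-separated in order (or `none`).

1, 4, 5, 6, 7

1 → match
2 → no match
3 → no match — must end with "y"
4 → match
5 → match
6 → match
7 → match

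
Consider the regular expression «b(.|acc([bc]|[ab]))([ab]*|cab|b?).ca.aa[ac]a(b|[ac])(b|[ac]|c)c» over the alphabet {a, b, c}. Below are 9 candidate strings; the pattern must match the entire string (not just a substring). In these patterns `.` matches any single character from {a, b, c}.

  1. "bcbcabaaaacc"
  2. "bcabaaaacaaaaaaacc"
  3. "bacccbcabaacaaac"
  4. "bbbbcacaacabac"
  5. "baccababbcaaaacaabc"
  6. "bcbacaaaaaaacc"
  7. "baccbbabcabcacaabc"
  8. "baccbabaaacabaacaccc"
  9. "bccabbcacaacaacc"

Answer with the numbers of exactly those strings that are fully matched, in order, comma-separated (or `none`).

2, 3, 4, 5, 6, 8, 9

1 → no match
2 → match
3 → match
4 → match
5 → match
6 → match
7 → no match
8 → match
9 → match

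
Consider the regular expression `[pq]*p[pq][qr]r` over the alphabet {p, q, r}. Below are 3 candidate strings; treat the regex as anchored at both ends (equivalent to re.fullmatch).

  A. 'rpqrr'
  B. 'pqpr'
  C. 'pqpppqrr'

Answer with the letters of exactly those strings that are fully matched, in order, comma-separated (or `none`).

C

A → no match
B → no match
C → match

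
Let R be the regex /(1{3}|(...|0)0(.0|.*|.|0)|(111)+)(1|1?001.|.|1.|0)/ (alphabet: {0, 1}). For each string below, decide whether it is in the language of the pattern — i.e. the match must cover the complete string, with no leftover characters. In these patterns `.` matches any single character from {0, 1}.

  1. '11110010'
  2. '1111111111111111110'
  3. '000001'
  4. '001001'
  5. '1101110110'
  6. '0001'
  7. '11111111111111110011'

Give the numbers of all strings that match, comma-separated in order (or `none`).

1 → match
2 → match
3 → match
4 → match
5 → no match
6 → match
7 → match

1, 2, 3, 4, 6, 7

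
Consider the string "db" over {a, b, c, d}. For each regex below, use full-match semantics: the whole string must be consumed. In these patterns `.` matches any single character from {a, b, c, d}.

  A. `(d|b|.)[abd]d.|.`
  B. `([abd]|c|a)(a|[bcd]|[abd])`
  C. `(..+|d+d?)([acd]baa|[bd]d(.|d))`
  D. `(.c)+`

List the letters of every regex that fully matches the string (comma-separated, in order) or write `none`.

B

A → no match
B → match
C → no match
D → no match — must end with "c"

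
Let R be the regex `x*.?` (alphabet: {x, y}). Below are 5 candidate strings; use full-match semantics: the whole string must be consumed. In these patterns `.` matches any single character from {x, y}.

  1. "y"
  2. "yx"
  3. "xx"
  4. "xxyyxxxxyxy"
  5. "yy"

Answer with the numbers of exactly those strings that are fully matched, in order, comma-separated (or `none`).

1, 3

1 → match
2 → no match
3 → match
4 → no match
5 → no match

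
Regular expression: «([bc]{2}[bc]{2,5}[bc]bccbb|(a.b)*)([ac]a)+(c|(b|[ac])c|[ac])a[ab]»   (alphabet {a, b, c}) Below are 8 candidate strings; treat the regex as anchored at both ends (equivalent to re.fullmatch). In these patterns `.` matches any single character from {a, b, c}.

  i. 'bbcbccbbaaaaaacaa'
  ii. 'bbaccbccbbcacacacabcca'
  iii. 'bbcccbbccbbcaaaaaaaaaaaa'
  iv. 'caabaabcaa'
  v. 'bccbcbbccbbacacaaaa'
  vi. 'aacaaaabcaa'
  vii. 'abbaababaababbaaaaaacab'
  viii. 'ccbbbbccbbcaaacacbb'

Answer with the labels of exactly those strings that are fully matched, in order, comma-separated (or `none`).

i → no match
ii → no match
iii → match
iv → no match
v → no match
vi → no match
vii → no match
viii → no match

iii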